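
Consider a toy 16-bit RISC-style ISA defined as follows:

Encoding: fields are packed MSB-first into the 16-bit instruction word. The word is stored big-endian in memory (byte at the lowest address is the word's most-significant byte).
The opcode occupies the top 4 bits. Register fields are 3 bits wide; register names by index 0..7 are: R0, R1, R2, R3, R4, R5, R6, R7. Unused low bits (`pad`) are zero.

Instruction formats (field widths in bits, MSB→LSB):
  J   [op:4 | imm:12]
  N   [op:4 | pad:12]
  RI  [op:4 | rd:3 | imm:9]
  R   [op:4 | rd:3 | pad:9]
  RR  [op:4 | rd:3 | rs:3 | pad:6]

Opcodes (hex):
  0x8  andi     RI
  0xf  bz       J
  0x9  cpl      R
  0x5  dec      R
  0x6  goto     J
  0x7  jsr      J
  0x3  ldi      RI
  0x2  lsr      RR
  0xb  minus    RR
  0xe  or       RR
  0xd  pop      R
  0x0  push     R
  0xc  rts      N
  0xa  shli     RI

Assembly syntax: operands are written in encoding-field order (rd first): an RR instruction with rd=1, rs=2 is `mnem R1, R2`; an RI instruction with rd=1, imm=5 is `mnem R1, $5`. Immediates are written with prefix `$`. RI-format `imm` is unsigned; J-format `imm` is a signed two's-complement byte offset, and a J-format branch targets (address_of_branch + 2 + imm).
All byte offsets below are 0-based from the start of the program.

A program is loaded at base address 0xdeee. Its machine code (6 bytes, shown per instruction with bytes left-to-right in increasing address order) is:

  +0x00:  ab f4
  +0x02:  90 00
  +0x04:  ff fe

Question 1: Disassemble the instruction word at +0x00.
shli R5, $500

+0x00: ab f4 ⇒ word 0xabf4 (big)
  op=0xabf4>>12=0xa ⇒ shli (RI)
  rd: (w>>9)&0x7=0x5 → R5
  imm: (w>>0)&0x1ff=0x1f4 → $500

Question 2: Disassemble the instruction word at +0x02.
cpl R0

off 0x02: read 90 00 as big → 0x9000
  top 4b → 0x9 → cpl [R]
  rd@[11:9]=0x0 ⇒ R0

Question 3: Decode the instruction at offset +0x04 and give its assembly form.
@+04  big-endian(ff fe) = 0xfffe
  op=0xfffe>>12=0xf ⇒ bz (J)
  imm@[11:0]=0xffe (s12→-2) ⇒ $-2

bz $-2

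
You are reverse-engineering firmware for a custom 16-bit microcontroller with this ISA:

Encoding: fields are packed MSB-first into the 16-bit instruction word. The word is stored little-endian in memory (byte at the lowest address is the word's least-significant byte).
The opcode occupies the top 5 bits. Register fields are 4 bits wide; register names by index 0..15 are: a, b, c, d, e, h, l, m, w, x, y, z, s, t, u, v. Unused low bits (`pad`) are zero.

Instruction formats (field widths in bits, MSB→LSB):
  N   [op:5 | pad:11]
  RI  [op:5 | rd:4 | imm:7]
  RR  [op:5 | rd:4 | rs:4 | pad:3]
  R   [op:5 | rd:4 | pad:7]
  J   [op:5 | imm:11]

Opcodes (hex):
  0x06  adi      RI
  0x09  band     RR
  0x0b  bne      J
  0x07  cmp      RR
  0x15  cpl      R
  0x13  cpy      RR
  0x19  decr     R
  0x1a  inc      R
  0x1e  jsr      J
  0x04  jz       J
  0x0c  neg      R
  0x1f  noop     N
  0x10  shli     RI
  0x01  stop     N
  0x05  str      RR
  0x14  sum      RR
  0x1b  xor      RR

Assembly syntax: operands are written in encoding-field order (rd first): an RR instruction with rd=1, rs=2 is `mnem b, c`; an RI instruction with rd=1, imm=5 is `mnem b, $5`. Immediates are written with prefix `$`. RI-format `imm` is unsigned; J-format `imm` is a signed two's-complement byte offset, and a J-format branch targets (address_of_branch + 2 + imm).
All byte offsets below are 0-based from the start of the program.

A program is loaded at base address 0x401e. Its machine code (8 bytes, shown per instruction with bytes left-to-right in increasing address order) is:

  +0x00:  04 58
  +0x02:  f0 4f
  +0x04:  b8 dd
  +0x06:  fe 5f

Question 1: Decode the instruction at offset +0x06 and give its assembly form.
off 0x06: read fe 5f as little → 0x5ffe
  opcode bits[15:11]=0xb: bne/J
  imm@[10:0]=0x7fe (s11→-2) ⇒ $-2

bne $-2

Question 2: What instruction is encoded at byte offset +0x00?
bne $4

off 0x00: read 04 58 as little → 0x5804
  op=0x5804>>11=0xb ⇒ bne (J)
  imm@[10:0]=0x4 ⇒ $4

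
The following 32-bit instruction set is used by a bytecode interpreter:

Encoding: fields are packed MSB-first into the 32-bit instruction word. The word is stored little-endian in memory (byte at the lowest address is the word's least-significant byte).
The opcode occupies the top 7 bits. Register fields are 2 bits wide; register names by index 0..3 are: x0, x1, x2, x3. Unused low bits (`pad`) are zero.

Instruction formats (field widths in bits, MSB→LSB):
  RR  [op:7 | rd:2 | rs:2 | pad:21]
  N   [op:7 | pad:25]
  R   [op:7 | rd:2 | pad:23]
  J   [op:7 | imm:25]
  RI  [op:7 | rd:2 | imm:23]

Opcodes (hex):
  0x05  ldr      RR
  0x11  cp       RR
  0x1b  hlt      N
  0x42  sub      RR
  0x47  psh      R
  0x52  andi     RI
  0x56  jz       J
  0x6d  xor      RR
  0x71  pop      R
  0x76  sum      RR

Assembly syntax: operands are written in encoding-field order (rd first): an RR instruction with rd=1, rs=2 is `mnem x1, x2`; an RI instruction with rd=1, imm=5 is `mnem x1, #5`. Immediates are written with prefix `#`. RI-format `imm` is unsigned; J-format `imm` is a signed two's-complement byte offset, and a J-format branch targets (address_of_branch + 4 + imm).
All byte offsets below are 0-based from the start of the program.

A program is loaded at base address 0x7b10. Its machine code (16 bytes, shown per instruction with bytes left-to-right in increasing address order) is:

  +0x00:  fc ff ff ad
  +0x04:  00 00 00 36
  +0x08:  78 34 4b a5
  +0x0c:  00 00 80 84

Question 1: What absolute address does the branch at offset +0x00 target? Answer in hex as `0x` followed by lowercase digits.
@+00  little-endian(fc ff ff ad) = 0xadfffffc
  opcode bits[31:25]=0x56: jz/J
  imm: (w>>0)&0x1ffffff=0x1fffffc (s25→-4) → #-4
  target = base 0x7b10 + off 0x00 + 4 + imm -4 = 0x7b10

0x7b10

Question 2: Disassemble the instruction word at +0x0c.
[0c] 00 00 80 84 → 0x84800000
  opcode bits[31:25]=0x42: sub/RR
  rd@[24:23]=0x1 ⇒ x1
  rs@[22:21]=0x0 ⇒ x0

sub x1, x0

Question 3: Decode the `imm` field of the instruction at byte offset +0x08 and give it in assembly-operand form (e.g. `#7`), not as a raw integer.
#4928632

off 0x08: read 78 34 4b a5 as little → 0xa54b3478
  top 7b → 0x52 → andi [RI]
  rd: (w>>23)&0x3=0x2 → x2
  imm: (w>>0)&0x7fffff=0x4b3478 → #4928632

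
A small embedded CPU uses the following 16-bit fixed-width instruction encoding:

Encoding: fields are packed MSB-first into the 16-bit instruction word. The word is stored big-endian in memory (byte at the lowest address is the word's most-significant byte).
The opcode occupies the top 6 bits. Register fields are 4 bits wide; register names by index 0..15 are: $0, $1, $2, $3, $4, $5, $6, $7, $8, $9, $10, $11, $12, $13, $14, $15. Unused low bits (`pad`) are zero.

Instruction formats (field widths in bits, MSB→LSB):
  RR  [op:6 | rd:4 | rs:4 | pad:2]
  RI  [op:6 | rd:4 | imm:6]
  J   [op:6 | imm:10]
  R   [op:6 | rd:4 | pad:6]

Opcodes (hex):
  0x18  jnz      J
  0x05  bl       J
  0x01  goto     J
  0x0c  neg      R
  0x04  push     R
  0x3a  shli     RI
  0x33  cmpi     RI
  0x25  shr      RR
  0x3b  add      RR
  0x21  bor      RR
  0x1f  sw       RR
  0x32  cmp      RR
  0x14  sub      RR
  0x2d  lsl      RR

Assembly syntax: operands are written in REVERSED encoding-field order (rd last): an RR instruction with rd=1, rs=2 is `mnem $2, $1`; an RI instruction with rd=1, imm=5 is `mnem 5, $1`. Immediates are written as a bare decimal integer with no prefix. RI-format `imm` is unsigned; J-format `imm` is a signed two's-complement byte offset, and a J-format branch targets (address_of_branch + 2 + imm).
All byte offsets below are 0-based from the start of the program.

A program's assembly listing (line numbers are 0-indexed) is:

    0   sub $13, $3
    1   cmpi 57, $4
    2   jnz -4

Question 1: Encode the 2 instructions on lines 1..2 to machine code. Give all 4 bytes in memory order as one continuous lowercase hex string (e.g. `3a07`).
cd3963fc

line 1 (cmpi): pack op=0x33:6|rd=4:4|imm=57:6 = 0xcd39; big→ cd 39
line 2 (jnz): pack op=0x18:6|imm=-4:10 = 0x63fc; big→ 63 fc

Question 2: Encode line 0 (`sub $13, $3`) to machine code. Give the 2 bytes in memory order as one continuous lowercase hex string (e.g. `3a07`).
L0: sub op=0x14:6|rd=3:4|rs=13:4|pad=0:2 ⇒ 0x50f4 ⇒ big 50 f4

50f4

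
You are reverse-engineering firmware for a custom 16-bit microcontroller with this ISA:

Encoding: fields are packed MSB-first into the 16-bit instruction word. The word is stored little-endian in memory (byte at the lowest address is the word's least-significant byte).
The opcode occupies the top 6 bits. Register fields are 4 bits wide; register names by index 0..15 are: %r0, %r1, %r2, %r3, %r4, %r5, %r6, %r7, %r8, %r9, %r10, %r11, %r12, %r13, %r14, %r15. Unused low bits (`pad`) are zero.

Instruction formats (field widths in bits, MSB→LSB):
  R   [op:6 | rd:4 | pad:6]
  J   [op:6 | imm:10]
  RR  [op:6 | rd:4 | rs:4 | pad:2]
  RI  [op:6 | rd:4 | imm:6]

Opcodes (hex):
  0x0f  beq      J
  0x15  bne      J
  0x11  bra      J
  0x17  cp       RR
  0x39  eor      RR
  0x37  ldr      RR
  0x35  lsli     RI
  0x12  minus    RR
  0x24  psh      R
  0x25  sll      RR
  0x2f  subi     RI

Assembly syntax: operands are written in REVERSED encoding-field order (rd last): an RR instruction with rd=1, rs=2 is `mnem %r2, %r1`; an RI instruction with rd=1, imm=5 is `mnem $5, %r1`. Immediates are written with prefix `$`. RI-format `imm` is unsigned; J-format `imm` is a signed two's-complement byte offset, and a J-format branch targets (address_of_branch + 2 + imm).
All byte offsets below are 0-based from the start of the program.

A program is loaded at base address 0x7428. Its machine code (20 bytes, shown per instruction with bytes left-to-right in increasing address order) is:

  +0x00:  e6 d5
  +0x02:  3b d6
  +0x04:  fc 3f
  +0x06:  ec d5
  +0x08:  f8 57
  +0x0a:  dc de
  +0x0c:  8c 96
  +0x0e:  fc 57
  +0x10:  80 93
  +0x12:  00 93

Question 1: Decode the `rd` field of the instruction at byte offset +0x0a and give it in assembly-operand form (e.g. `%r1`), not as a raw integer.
%r11

[0a] dc de → 0xdedc
  opcode bits[15:10]=0x37: ldr/RR
  [9:6] rd=11 = %r11
  [5:2] rs=7 = %r7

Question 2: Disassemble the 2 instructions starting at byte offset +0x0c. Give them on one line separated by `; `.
sll %r3, %r10; bne $-4

+0x0c: 8c 96 ⇒ word 0x968c (little)
  top 6b → 0x25 → sll [RR]
  rd@[9:6]=0xa ⇒ %r10
  rs@[5:2]=0x3 ⇒ %r3
+0x0e: fc 57 ⇒ word 0x57fc (little)
  top 6b → 0x15 → bne [J]
  imm@[9:0]=0x3fc (s10→-4) ⇒ $-4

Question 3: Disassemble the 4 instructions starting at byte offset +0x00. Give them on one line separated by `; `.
@+00  little-endian(e6 d5) = 0xd5e6
  op=0xd5e6>>10=0x35 ⇒ lsli (RI)
  [9:6] rd=7 = %r7
  [5:0] imm=38 = $38
@+02  little-endian(3b d6) = 0xd63b
  op=0xd63b>>10=0x35 ⇒ lsli (RI)
  [9:6] rd=8 = %r8
  [5:0] imm=59 = $59
@+04  little-endian(fc 3f) = 0x3ffc
  op=0x3ffc>>10=0xf ⇒ beq (J)
  [9:0] imm=1020 (s10→-4) = $-4
@+06  little-endian(ec d5) = 0xd5ec
  op=0xd5ec>>10=0x35 ⇒ lsli (RI)
  [9:6] rd=7 = %r7
  [5:0] imm=44 = $44

lsli $38, %r7; lsli $59, %r8; beq $-4; lsli $44, %r7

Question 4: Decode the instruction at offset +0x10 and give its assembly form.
[10] 80 93 → 0x9380
  op=0x9380>>10=0x24 ⇒ psh (R)
  rd: (w>>6)&0xf=0xe → %r14

psh %r14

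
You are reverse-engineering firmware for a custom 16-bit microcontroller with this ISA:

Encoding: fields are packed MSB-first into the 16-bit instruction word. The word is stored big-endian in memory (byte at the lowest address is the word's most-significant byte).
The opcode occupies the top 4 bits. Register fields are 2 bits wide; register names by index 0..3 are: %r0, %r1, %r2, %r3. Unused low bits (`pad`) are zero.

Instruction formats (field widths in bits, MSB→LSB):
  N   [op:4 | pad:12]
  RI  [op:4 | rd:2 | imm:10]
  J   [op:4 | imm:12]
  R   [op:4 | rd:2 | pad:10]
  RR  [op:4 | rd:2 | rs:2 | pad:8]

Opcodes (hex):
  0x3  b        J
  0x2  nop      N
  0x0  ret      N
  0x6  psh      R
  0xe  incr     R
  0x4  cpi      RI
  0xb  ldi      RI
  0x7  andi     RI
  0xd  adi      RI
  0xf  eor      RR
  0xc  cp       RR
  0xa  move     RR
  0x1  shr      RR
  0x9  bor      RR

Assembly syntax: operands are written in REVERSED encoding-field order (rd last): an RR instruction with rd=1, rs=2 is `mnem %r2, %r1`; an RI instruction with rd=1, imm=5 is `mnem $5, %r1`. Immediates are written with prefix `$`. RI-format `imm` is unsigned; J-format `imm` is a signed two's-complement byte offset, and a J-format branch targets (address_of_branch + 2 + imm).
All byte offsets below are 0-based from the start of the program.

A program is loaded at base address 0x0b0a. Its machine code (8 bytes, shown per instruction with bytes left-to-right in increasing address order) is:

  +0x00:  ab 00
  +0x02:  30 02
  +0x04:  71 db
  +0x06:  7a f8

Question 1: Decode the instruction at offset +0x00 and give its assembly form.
move %r3, %r2

off 0x00: read ab 00 as big → 0xab00
  top 4b → 0xa → move [RR]
  rd: (w>>10)&0x3=0x2 → %r2
  rs: (w>>8)&0x3=0x3 → %r3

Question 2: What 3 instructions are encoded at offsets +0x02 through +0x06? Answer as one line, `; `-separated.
b $2; andi $475, %r0; andi $760, %r2

@+02  big-endian(30 02) = 0x3002
  op=0x3002>>12=0x3 ⇒ b (J)
  [11:0] imm=2 = $2
@+04  big-endian(71 db) = 0x71db
  op=0x71db>>12=0x7 ⇒ andi (RI)
  [11:10] rd=0 = %r0
  [9:0] imm=475 = $475
@+06  big-endian(7a f8) = 0x7af8
  op=0x7af8>>12=0x7 ⇒ andi (RI)
  [11:10] rd=2 = %r2
  [9:0] imm=760 = $760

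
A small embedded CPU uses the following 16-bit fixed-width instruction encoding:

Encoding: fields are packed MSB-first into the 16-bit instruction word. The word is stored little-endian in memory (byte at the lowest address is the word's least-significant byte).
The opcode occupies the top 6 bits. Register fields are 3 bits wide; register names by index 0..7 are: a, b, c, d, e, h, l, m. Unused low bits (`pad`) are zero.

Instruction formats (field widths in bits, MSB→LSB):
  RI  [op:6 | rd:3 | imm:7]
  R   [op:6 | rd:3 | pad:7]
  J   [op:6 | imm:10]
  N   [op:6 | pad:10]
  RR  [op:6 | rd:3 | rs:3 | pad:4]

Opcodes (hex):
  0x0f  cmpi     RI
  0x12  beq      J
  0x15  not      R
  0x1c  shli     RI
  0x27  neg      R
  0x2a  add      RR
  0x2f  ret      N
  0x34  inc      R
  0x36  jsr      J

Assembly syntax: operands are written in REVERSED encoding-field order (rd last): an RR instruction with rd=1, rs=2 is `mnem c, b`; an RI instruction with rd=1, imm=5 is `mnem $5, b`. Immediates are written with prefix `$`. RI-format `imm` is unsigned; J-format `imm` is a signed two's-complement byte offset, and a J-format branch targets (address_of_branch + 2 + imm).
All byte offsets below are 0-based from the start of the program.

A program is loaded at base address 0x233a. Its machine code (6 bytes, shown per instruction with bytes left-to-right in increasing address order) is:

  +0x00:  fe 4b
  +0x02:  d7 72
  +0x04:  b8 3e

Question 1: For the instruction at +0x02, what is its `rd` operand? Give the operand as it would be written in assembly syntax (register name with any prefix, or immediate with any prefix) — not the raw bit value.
[02] d7 72 → 0x72d7
  top 6b → 0x1c → shli [RI]
  rd: (w>>7)&0x7=0x5 → h
  imm: (w>>0)&0x7f=0x57 → $87

h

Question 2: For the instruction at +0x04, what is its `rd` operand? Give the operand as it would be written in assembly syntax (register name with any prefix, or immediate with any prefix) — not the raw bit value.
+0x04: b8 3e ⇒ word 0x3eb8 (little)
  op=0x3eb8>>10=0xf ⇒ cmpi (RI)
  rd@[9:7]=0x5 ⇒ h
  imm@[6:0]=0x38 ⇒ $56

h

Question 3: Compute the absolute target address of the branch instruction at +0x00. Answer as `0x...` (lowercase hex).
+0x00: fe 4b ⇒ word 0x4bfe (little)
  op=0x4bfe>>10=0x12 ⇒ beq (J)
  imm@[9:0]=0x3fe (s10→-2) ⇒ $-2
  target = base 0x233a + off 0x00 + 2 + imm -2 = 0x233a

0x233a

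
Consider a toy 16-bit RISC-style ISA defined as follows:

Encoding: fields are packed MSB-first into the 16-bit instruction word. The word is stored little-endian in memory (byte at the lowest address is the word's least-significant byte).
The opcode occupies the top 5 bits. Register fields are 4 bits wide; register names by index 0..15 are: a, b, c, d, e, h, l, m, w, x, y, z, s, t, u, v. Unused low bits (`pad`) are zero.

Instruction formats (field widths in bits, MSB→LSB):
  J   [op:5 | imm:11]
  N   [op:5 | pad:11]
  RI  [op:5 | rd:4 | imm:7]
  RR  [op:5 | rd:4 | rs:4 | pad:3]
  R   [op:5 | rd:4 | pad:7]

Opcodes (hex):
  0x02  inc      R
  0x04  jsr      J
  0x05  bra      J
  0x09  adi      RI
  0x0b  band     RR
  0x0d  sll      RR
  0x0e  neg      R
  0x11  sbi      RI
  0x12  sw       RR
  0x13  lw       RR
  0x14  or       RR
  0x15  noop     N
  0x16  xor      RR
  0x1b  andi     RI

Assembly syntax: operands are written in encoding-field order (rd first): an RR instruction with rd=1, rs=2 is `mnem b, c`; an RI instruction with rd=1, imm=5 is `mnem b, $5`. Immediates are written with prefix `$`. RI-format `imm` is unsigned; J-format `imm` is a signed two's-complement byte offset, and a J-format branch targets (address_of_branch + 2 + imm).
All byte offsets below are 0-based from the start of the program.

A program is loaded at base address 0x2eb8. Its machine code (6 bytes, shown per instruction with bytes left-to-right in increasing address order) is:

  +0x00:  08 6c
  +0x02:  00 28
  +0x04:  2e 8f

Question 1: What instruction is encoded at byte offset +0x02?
bra $0

off 0x02: read 00 28 as little → 0x2800
  top 5b → 0x5 → bra [J]
  [10:0] imm=0 = $0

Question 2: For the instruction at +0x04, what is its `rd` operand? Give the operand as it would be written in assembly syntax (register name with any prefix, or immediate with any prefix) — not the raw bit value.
u

off 0x04: read 2e 8f as little → 0x8f2e
  op=0x8f2e>>11=0x11 ⇒ sbi (RI)
  [10:7] rd=14 = u
  [6:0] imm=46 = $46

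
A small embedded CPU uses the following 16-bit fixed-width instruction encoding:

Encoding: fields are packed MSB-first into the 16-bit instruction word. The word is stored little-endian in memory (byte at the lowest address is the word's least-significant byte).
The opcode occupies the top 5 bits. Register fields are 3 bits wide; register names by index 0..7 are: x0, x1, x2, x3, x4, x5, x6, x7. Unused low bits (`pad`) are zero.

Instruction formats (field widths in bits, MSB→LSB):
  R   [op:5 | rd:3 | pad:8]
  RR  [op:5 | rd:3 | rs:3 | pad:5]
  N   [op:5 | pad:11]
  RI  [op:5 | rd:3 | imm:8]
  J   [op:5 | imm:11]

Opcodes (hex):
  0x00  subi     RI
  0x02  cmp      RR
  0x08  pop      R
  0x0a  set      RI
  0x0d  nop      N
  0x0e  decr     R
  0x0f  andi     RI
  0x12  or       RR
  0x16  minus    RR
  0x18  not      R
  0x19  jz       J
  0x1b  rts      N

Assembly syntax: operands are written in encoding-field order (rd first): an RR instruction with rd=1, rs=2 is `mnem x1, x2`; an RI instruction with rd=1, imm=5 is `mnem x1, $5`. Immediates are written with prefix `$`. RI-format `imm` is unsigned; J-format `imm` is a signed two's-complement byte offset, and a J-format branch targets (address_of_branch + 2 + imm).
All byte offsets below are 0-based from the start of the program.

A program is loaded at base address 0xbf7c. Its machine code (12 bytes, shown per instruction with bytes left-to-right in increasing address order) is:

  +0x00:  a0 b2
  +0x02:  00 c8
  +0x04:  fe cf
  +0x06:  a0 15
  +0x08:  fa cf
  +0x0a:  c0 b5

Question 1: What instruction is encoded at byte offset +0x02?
jz $0

@+02  little-endian(00 c8) = 0xc800
  op=0xc800>>11=0x19 ⇒ jz (J)
  imm@[10:0]=0x0 ⇒ $0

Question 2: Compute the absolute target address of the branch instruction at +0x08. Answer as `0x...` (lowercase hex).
[08] fa cf → 0xcffa
  top 5b → 0x19 → jz [J]
  [10:0] imm=2042 (s11→-6) = $-6
  target = base 0xbf7c + off 0x08 + 2 + imm -6 = 0xbf80

0xbf80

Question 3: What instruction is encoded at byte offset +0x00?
minus x2, x5

@+00  little-endian(a0 b2) = 0xb2a0
  top 5b → 0x16 → minus [RR]
  rd@[10:8]=0x2 ⇒ x2
  rs@[7:5]=0x5 ⇒ x5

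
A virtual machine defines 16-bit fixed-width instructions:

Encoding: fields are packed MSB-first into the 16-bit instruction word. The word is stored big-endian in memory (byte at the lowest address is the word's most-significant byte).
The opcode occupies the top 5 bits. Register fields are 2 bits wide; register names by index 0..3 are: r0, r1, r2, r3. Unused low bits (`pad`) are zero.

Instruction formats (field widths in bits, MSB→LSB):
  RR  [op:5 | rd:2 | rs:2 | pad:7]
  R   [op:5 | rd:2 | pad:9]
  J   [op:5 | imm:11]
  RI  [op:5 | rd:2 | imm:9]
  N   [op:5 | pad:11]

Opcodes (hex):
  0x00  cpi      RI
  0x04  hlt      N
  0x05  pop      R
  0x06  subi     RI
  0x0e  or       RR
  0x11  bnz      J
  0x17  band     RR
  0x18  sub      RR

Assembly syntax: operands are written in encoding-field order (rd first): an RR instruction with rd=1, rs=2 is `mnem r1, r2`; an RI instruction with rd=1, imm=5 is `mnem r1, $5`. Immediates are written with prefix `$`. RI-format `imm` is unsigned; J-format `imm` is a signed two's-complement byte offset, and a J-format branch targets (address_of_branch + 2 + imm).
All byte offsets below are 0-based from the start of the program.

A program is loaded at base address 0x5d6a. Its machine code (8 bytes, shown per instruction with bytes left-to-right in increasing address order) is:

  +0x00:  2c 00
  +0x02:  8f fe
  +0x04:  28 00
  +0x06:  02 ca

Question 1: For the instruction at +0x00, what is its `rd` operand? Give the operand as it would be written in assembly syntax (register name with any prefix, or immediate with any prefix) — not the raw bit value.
@+00  big-endian(2c 00) = 0x2c00
  opcode bits[15:11]=0x5: pop/R
  rd@[10:9]=0x2 ⇒ r2

r2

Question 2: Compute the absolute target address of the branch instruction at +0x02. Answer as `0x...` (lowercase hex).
0x5d6c

[02] 8f fe → 0x8ffe
  top 5b → 0x11 → bnz [J]
  imm@[10:0]=0x7fe (s11→-2) ⇒ $-2
  target = base 0x5d6a + off 0x02 + 2 + imm -2 = 0x5d6c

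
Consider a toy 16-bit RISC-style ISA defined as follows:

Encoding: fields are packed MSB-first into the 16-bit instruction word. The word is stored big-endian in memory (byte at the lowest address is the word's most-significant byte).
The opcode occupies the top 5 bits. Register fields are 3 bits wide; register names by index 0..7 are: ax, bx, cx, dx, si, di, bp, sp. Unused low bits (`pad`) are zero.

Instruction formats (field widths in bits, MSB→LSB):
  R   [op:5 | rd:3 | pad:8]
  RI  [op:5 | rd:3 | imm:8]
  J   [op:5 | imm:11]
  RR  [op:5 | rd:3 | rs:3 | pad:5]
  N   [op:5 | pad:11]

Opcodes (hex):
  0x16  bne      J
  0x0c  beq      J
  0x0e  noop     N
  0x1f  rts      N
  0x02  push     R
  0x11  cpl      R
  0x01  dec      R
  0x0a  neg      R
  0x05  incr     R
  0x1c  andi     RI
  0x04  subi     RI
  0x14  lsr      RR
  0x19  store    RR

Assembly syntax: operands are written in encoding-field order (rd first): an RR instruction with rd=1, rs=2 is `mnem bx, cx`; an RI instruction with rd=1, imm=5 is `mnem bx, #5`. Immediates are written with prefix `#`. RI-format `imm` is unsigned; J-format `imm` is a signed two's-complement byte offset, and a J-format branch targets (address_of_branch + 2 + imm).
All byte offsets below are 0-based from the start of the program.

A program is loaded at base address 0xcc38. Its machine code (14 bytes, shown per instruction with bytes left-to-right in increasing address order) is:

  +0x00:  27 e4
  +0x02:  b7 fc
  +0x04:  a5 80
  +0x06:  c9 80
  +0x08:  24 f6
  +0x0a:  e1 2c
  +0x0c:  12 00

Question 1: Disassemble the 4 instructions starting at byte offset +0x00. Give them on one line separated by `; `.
subi sp, #228; bne #-4; lsr di, si; store bx, si

off 0x00: read 27 e4 as big → 0x27e4
  opcode bits[15:11]=0x4: subi/RI
  [10:8] rd=7 = sp
  [7:0] imm=228 = #228
off 0x02: read b7 fc as big → 0xb7fc
  opcode bits[15:11]=0x16: bne/J
  [10:0] imm=2044 (s11→-4) = #-4
off 0x04: read a5 80 as big → 0xa580
  opcode bits[15:11]=0x14: lsr/RR
  [10:8] rd=5 = di
  [7:5] rs=4 = si
off 0x06: read c9 80 as big → 0xc980
  opcode bits[15:11]=0x19: store/RR
  [10:8] rd=1 = bx
  [7:5] rs=4 = si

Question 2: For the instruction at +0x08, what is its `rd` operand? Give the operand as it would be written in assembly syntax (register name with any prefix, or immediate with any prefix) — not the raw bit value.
[08] 24 f6 → 0x24f6
  top 5b → 0x4 → subi [RI]
  rd: (w>>8)&0x7=0x4 → si
  imm: (w>>0)&0xff=0xf6 → #246

si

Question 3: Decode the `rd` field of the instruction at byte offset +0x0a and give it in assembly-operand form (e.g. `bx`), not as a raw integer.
[0a] e1 2c → 0xe12c
  op=0xe12c>>11=0x1c ⇒ andi (RI)
  [10:8] rd=1 = bx
  [7:0] imm=44 = #44

bx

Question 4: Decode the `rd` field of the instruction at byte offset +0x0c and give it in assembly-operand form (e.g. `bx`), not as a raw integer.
[0c] 12 00 → 0x1200
  top 5b → 0x2 → push [R]
  rd@[10:8]=0x2 ⇒ cx

cx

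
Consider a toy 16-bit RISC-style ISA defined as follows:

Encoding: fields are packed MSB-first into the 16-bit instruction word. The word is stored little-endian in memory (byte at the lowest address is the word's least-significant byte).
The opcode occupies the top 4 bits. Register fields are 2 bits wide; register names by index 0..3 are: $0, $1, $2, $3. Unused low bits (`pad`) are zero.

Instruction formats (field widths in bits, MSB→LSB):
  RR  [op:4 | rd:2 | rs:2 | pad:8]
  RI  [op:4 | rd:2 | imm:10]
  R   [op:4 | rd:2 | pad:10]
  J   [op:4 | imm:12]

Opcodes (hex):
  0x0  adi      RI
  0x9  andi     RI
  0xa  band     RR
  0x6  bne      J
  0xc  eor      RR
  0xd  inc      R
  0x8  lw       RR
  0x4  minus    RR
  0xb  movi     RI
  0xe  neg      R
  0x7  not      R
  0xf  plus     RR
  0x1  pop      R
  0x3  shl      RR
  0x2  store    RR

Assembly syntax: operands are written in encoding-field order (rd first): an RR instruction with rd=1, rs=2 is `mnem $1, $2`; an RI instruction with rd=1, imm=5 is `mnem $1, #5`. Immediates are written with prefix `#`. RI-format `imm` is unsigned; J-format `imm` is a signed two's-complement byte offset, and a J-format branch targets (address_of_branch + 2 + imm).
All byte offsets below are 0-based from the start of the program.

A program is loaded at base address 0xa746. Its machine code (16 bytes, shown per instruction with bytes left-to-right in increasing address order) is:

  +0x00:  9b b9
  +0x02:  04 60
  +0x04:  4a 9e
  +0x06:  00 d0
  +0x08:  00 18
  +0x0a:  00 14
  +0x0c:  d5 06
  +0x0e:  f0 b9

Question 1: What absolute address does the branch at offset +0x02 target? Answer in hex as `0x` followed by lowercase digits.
0xa74e

@+02  little-endian(04 60) = 0x6004
  opcode bits[15:12]=0x6: bne/J
  [11:0] imm=4 = #4
  target = base 0xa746 + off 0x02 + 2 + imm 4 = 0xa74e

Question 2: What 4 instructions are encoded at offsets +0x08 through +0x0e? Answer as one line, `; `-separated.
pop $2; pop $1; adi $1, #725; movi $2, #496

off 0x08: read 00 18 as little → 0x1800
  opcode bits[15:12]=0x1: pop/R
  rd@[11:10]=0x2 ⇒ $2
off 0x0a: read 00 14 as little → 0x1400
  opcode bits[15:12]=0x1: pop/R
  rd@[11:10]=0x1 ⇒ $1
off 0x0c: read d5 06 as little → 0x06d5
  opcode bits[15:12]=0x0: adi/RI
  rd@[11:10]=0x1 ⇒ $1
  imm@[9:0]=0x2d5 ⇒ #725
off 0x0e: read f0 b9 as little → 0xb9f0
  opcode bits[15:12]=0xb: movi/RI
  rd@[11:10]=0x2 ⇒ $2
  imm@[9:0]=0x1f0 ⇒ #496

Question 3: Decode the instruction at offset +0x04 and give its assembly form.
off 0x04: read 4a 9e as little → 0x9e4a
  opcode bits[15:12]=0x9: andi/RI
  rd: (w>>10)&0x3=0x3 → $3
  imm: (w>>0)&0x3ff=0x24a → #586

andi $3, #586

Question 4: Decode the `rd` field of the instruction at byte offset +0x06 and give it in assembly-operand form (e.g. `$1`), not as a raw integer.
+0x06: 00 d0 ⇒ word 0xd000 (little)
  top 4b → 0xd → inc [R]
  [11:10] rd=0 = $0

$0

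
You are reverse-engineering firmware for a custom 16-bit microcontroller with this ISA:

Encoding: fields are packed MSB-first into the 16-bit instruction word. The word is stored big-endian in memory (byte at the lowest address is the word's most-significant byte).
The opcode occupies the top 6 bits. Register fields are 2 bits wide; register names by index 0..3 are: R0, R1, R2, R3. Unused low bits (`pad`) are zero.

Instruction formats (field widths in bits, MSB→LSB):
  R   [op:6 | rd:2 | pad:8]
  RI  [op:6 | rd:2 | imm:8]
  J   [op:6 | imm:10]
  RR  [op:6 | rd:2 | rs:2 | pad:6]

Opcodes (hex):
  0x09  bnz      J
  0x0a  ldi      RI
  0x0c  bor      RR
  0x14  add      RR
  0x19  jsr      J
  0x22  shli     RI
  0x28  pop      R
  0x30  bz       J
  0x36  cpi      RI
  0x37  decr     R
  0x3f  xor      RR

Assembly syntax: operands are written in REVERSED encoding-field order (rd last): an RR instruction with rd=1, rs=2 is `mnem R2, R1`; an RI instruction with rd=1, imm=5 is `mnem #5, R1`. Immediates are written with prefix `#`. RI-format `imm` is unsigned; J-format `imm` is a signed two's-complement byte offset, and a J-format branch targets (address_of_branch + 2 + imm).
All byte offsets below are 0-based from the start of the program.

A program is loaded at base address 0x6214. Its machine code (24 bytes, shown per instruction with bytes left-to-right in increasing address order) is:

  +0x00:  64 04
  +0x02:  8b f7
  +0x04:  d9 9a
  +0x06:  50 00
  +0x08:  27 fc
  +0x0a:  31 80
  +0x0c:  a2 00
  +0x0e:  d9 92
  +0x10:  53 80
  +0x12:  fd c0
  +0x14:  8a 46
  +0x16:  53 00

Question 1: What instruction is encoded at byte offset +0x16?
+0x16: 53 00 ⇒ word 0x5300 (big)
  top 6b → 0x14 → add [RR]
  rd@[9:8]=0x3 ⇒ R3
  rs@[7:6]=0x0 ⇒ R0

add R0, R3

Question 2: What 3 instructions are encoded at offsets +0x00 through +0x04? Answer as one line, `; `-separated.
off 0x00: read 64 04 as big → 0x6404
  opcode bits[15:10]=0x19: jsr/J
  [9:0] imm=4 = #4
off 0x02: read 8b f7 as big → 0x8bf7
  opcode bits[15:10]=0x22: shli/RI
  [9:8] rd=3 = R3
  [7:0] imm=247 = #247
off 0x04: read d9 9a as big → 0xd99a
  opcode bits[15:10]=0x36: cpi/RI
  [9:8] rd=1 = R1
  [7:0] imm=154 = #154

jsr #4; shli #247, R3; cpi #154, R1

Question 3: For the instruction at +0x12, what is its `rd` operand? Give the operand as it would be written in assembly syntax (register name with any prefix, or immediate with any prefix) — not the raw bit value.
R1

+0x12: fd c0 ⇒ word 0xfdc0 (big)
  top 6b → 0x3f → xor [RR]
  rd@[9:8]=0x1 ⇒ R1
  rs@[7:6]=0x3 ⇒ R3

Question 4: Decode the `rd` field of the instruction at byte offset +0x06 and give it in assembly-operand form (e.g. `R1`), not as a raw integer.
[06] 50 00 → 0x5000
  opcode bits[15:10]=0x14: add/RR
  rd@[9:8]=0x0 ⇒ R0
  rs@[7:6]=0x0 ⇒ R0

R0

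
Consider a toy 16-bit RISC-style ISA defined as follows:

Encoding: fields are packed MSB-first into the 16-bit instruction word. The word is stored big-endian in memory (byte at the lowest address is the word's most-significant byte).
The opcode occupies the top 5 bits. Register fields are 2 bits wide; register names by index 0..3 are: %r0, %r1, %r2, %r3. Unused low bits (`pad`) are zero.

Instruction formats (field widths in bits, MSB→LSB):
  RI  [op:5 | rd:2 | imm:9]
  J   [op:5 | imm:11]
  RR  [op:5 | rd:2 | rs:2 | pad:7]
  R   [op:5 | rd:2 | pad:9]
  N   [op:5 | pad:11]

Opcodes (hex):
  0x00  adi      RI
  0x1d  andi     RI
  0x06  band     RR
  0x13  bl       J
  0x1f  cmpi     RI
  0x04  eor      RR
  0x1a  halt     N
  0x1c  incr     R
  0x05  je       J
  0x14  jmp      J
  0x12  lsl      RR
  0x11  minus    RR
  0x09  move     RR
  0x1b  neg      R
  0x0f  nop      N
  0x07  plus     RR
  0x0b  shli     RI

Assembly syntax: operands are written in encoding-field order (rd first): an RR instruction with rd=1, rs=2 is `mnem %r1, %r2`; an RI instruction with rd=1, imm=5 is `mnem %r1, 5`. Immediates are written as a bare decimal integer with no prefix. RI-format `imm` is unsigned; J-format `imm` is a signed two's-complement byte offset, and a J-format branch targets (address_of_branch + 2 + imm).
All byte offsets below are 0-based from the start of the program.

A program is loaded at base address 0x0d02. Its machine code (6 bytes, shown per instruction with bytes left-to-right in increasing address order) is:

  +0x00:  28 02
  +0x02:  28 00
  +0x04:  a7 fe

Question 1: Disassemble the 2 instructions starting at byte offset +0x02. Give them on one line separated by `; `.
@+02  big-endian(28 00) = 0x2800
  top 5b → 0x5 → je [J]
  imm@[10:0]=0x0 ⇒ 0
@+04  big-endian(a7 fe) = 0xa7fe
  top 5b → 0x14 → jmp [J]
  imm@[10:0]=0x7fe (s11→-2) ⇒ -2

je 0; jmp -2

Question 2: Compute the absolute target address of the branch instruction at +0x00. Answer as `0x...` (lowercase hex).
+0x00: 28 02 ⇒ word 0x2802 (big)
  opcode bits[15:11]=0x5: je/J
  imm@[10:0]=0x2 ⇒ 2
  target = base 0x0d02 + off 0x00 + 2 + imm 2 = 0x0d06

0x0d06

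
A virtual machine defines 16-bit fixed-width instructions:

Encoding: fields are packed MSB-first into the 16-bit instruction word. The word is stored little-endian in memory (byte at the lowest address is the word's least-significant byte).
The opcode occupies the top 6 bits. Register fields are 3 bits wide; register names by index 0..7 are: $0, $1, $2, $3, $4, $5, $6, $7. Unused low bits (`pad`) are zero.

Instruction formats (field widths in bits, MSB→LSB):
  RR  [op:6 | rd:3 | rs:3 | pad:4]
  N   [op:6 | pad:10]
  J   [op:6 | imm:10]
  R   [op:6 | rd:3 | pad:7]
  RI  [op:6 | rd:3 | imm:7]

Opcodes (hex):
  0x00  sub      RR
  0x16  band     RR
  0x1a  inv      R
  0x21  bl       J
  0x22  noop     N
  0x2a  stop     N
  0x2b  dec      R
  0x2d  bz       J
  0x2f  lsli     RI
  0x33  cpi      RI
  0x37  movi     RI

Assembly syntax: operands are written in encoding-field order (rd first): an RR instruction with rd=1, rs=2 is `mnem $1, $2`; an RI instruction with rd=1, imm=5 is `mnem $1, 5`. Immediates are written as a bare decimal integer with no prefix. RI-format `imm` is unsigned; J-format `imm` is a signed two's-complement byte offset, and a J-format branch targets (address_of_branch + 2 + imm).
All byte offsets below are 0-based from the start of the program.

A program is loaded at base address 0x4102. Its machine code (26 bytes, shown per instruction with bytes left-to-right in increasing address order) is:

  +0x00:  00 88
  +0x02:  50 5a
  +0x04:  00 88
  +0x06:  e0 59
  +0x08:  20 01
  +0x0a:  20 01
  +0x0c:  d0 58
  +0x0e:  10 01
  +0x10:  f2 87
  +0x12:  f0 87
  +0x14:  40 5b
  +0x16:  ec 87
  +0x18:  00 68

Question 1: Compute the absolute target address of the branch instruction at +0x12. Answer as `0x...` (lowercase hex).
0x4106

@+12  little-endian(f0 87) = 0x87f0
  opcode bits[15:10]=0x21: bl/J
  imm@[9:0]=0x3f0 (s10→-16) ⇒ -16
  target = base 0x4102 + off 0x12 + 2 + imm -16 = 0x4106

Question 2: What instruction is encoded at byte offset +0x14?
band $6, $4

@+14  little-endian(40 5b) = 0x5b40
  op=0x5b40>>10=0x16 ⇒ band (RR)
  rd: (w>>7)&0x7=0x6 → $6
  rs: (w>>4)&0x7=0x4 → $4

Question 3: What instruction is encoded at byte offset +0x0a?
sub $2, $2

[0a] 20 01 → 0x0120
  opcode bits[15:10]=0x0: sub/RR
  rd: (w>>7)&0x7=0x2 → $2
  rs: (w>>4)&0x7=0x2 → $2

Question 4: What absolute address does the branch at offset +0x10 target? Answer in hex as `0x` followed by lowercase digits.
[10] f2 87 → 0x87f2
  opcode bits[15:10]=0x21: bl/J
  imm@[9:0]=0x3f2 (s10→-14) ⇒ -14
  target = base 0x4102 + off 0x10 + 2 + imm -14 = 0x4106

0x4106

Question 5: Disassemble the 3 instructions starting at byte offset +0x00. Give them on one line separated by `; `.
noop; band $4, $5; noop

+0x00: 00 88 ⇒ word 0x8800 (little)
  opcode bits[15:10]=0x22: noop/N
+0x02: 50 5a ⇒ word 0x5a50 (little)
  opcode bits[15:10]=0x16: band/RR
  rd@[9:7]=0x4 ⇒ $4
  rs@[6:4]=0x5 ⇒ $5
+0x04: 00 88 ⇒ word 0x8800 (little)
  opcode bits[15:10]=0x22: noop/N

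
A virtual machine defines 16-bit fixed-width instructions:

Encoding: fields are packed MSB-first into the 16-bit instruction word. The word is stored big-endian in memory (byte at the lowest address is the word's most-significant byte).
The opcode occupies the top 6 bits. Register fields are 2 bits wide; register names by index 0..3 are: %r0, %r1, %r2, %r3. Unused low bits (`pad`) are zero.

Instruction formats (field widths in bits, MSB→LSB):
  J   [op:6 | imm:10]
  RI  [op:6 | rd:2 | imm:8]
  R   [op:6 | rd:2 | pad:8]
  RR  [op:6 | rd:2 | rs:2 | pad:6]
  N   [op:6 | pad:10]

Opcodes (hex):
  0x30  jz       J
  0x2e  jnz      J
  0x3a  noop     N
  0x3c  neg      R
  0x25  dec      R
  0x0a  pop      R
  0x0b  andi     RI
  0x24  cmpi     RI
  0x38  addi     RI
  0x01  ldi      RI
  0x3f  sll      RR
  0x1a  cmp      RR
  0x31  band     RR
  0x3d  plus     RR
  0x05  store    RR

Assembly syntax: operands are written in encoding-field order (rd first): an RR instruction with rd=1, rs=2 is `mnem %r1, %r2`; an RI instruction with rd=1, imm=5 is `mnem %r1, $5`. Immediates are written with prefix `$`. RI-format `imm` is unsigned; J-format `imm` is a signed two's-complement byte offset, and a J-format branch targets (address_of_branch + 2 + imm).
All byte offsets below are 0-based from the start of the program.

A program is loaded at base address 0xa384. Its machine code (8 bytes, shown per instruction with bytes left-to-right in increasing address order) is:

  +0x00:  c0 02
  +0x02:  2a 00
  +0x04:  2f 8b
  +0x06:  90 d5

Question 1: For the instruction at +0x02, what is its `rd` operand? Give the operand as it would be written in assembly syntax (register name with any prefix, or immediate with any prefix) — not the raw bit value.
%r2

off 0x02: read 2a 00 as big → 0x2a00
  opcode bits[15:10]=0xa: pop/R
  [9:8] rd=2 = %r2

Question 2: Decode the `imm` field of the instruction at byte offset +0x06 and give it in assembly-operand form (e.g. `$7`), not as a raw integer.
[06] 90 d5 → 0x90d5
  top 6b → 0x24 → cmpi [RI]
  [9:8] rd=0 = %r0
  [7:0] imm=213 = $213

$213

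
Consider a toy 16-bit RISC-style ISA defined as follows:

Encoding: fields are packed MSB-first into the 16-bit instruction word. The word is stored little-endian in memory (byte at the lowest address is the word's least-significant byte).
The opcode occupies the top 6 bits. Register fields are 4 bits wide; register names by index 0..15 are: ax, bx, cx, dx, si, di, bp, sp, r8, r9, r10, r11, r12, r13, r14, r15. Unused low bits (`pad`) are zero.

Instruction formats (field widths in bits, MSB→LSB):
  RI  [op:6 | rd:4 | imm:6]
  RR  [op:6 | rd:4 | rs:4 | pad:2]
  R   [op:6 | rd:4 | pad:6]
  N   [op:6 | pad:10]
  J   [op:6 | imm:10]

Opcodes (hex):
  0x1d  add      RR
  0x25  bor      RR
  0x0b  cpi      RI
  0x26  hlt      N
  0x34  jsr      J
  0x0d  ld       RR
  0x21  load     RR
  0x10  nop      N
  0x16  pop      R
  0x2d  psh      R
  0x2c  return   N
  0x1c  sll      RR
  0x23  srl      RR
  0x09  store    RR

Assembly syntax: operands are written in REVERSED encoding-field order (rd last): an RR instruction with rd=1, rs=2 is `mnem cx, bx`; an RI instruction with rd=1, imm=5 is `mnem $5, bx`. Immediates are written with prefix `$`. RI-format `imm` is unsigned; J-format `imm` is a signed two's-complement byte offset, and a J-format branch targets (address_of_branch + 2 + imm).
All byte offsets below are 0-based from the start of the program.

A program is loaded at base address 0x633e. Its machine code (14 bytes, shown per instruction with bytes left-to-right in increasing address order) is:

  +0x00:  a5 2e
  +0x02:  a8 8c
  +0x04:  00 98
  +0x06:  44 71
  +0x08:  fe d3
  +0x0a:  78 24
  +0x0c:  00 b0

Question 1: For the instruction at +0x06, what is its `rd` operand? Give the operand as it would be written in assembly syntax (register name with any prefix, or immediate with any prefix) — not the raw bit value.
di

@+06  little-endian(44 71) = 0x7144
  top 6b → 0x1c → sll [RR]
  [9:6] rd=5 = di
  [5:2] rs=1 = bx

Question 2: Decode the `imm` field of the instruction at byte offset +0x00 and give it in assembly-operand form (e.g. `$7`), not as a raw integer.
@+00  little-endian(a5 2e) = 0x2ea5
  opcode bits[15:10]=0xb: cpi/RI
  rd: (w>>6)&0xf=0xa → r10
  imm: (w>>0)&0x3f=0x25 → $37

$37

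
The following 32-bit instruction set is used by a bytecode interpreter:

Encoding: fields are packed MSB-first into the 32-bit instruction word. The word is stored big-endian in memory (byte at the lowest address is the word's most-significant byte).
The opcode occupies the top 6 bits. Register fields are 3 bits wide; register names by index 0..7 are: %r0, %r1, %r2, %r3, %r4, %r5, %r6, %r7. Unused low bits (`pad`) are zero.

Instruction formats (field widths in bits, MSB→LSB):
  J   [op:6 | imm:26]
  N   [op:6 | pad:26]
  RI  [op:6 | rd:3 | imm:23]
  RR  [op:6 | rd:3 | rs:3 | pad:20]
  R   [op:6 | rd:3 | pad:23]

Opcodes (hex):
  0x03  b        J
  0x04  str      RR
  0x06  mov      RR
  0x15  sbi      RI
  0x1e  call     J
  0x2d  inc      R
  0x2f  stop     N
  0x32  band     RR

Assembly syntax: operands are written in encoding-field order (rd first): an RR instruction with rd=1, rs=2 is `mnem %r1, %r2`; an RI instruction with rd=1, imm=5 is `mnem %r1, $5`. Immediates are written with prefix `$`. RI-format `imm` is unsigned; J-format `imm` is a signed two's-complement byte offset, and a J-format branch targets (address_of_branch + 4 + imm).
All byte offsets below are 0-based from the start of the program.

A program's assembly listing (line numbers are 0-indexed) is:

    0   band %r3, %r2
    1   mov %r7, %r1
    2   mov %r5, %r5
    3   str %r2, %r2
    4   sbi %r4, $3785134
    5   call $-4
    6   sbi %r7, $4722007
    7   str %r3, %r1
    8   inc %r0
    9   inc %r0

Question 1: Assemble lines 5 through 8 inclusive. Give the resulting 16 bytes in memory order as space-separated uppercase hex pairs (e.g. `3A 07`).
7B FF FF FC 57 C8 0D 57 11 90 00 00 B4 00 00 00

line 5 (call): pack op=0x1e:6|imm=-4:26 = 0x7bfffffc; big→ 7b ff ff fc
line 6 (sbi): pack op=0x15:6|rd=7:3|imm=4722007:23 = 0x57c80d57; big→ 57 c8 0d 57
line 7 (str): pack op=0x4:6|rd=3:3|rs=1:3|pad=0:20 = 0x11900000; big→ 11 90 00 00
line 8 (inc): pack op=0x2d:6|rd=0:3|pad=0:23 = 0xb4000000; big→ b4 00 00 00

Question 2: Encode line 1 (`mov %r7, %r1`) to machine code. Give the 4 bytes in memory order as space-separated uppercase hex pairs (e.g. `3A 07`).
1B 90 00 00

line 1 (mov): pack op=0x6:6|rd=7:3|rs=1:3|pad=0:20 = 0x1b900000; big→ 1b 90 00 00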